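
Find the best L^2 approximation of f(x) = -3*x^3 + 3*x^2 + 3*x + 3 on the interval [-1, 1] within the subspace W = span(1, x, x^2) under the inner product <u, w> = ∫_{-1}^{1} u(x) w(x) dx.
g(x) = 3*x^2 + 6*x/5 + 3

The best approximation g ∈ W is the orthogonal projection of f onto W. Writing g = a_0 + a_1 x + a_2 x^2, the coefficients solve the normal equations G · a = b where
  G_{ij} = <φ_i, φ_j> and b_i = <f, φ_i>, with φ_0 = 1, φ_1 = x, φ_2 = x^2.
G =
  [2, 0, 2/3]
  [0, 2/3, 0]
  [2/3, 0, 2/5],
b = (8, 4/5, 16/5).
Solving gives a_0 = 3, a_1 = 6/5, a_2 = 3, so
  g(x) = 3*x^2 + 6*x/5 + 3.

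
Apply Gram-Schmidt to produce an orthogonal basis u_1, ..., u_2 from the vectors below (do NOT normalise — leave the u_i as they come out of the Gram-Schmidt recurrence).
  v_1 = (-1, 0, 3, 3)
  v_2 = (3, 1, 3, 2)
Orthogonal basis:
  u_1 = (-1, 0, 3, 3)
  u_2 = (69/19, 1, 21/19, 2/19)

Apply the Gram-Schmidt recurrence
  u_1 = v_1
  u_i = v_i − Σ_{j<i} ((v_i · u_j) / (u_j · u_j)) · u_j.

Step by step this gives:
  u_1 = (-1, 0, 3, 3)
  u_2 = (69/19, 1, 21/19, 2/19)

Orthogonality check:
  u_2 · u_1 = 0 (should be 0)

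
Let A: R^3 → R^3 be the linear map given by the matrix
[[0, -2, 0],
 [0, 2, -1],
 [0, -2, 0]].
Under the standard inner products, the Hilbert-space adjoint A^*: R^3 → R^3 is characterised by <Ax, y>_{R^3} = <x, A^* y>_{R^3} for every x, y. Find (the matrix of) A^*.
A^* = A^T =
[[0, 0, 0],
 [-2, 2, -2],
 [0, -1, 0]]

For real matrices with standard dot products, the defining identity <Ax, y> = <x, A^* y> gives (Ax)^T y = x^T (A^*) y, i.e. x^T A^T y = x^T (A^*) y. Since this holds for all x, y, we must have A^* = A^T. Therefore
A^* =
[[0, 0, 0],
 [-2, 2, -2],
 [0, -1, 0]].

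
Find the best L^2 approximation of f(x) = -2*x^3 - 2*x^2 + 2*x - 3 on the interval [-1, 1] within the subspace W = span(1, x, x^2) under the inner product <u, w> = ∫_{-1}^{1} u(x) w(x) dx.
g(x) = -2*x^2 + 4*x/5 - 3

The best approximation g ∈ W is the orthogonal projection of f onto W. Writing g = a_0 + a_1 x + a_2 x^2, the coefficients solve the normal equations G · a = b where
  G_{ij} = <φ_i, φ_j> and b_i = <f, φ_i>, with φ_0 = 1, φ_1 = x, φ_2 = x^2.
G =
  [2, 0, 2/3]
  [0, 2/3, 0]
  [2/3, 0, 2/5],
b = (-22/3, 8/15, -14/5).
Solving gives a_0 = -3, a_1 = 4/5, a_2 = -2, so
  g(x) = -2*x^2 + 4*x/5 - 3.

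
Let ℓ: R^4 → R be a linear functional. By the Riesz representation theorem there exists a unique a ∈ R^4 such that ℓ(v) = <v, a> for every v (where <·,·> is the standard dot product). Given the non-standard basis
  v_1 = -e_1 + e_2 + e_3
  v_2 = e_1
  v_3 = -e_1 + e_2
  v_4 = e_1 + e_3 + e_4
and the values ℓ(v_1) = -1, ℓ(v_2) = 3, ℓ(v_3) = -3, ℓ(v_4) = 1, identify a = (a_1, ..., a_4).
a = (3, 0, 2, -4)

Write a = (a_1, ..., a_4) in the standard basis. For each basis vector v_i, ℓ(v_i) = <v_i, a> is a linear equation in the a_j's. Collect the n equations into a matrix system V a = ℓ, where row i of V is v_i (expressed in the standard basis). Since V is invertible (lower-triangular with 1s on the diagonal, up to permutation), solve by back-substitution:
  V =
[[-1, 1, 1, 0],
 [1, 0, 0, 0],
 [-1, 1, 0, 0],
 [1, 0, 1, 1]]
  V a = (-1, 3, -3, 1)
Solving gives a = (3, 0, 2, -4).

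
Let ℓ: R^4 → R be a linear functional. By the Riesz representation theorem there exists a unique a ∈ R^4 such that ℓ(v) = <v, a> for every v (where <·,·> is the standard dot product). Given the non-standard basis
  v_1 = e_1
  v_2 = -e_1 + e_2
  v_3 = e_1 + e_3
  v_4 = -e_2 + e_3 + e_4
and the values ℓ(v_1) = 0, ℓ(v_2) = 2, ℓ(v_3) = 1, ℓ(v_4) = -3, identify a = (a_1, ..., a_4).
a = (0, 2, 1, -2)

Write a = (a_1, ..., a_4) in the standard basis. For each basis vector v_i, ℓ(v_i) = <v_i, a> is a linear equation in the a_j's. Collect the n equations into a matrix system V a = ℓ, where row i of V is v_i (expressed in the standard basis). Since V is invertible (lower-triangular with 1s on the diagonal, up to permutation), solve by back-substitution:
  V =
[[1, 0, 0, 0],
 [-1, 1, 0, 0],
 [1, 0, 1, 0],
 [0, -1, 1, 1]]
  V a = (0, 2, 1, -3)
Solving gives a = (0, 2, 1, -2).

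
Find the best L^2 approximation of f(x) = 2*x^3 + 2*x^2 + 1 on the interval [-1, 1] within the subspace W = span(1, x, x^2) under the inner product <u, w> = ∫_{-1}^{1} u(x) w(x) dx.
g(x) = 2*x^2 + 6*x/5 + 1

The best approximation g ∈ W is the orthogonal projection of f onto W. Writing g = a_0 + a_1 x + a_2 x^2, the coefficients solve the normal equations G · a = b where
  G_{ij} = <φ_i, φ_j> and b_i = <f, φ_i>, with φ_0 = 1, φ_1 = x, φ_2 = x^2.
G =
  [2, 0, 2/3]
  [0, 2/3, 0]
  [2/3, 0, 2/5],
b = (10/3, 4/5, 22/15).
Solving gives a_0 = 1, a_1 = 6/5, a_2 = 2, so
  g(x) = 2*x^2 + 6*x/5 + 1.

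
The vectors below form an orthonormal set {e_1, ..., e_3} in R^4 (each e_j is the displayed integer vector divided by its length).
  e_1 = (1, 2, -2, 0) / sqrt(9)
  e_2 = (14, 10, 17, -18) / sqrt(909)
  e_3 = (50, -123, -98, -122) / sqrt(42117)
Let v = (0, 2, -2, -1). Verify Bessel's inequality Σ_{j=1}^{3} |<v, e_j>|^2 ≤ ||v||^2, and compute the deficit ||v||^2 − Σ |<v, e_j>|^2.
Σ |<v, e_j>|^2 = 1008/139; ||v||^2 = 9; deficit = 243/139

Write each e_j = u_j / sqrt(<u_j, u_j>) where u_j is the displayed integer vector. Then <v, e_j> = <v, u_j> / sqrt(<u_j, u_j>), so |<v, e_j>|^2 = <v, u_j>^2 / <u_j, u_j>.
Coefficients: <v, e_1> = 8/sqrt(9), <v, e_2> = 4/sqrt(909), <v, e_3> = 72/sqrt(42117).
Square and sum: Σ |<v, e_j>|^2 = 1008/139.
Compute ||v||^2 = v·v = 9.
Deficit = 9 − 1008/139 = 243/139 ≥ 0, confirming Bessel's inequality. (The deficit equals ||v − Σ <v,e_j> e_j||^2, the squared distance from v to span{e_j}.)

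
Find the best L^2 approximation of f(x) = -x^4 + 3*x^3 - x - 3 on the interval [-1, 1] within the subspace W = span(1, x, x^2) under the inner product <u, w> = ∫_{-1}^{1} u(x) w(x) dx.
g(x) = -6*x^2/7 + 4*x/5 - 102/35

The best approximation g ∈ W is the orthogonal projection of f onto W. Writing g = a_0 + a_1 x + a_2 x^2, the coefficients solve the normal equations G · a = b where
  G_{ij} = <φ_i, φ_j> and b_i = <f, φ_i>, with φ_0 = 1, φ_1 = x, φ_2 = x^2.
G =
  [2, 0, 2/3]
  [0, 2/3, 0]
  [2/3, 0, 2/5],
b = (-32/5, 8/15, -16/7).
Solving gives a_0 = -102/35, a_1 = 4/5, a_2 = -6/7, so
  g(x) = -6*x^2/7 + 4*x/5 - 102/35.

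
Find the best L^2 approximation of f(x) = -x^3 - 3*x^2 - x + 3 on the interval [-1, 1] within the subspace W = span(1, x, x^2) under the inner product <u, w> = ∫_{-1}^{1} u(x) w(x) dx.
g(x) = -3*x^2 - 8*x/5 + 3

The best approximation g ∈ W is the orthogonal projection of f onto W. Writing g = a_0 + a_1 x + a_2 x^2, the coefficients solve the normal equations G · a = b where
  G_{ij} = <φ_i, φ_j> and b_i = <f, φ_i>, with φ_0 = 1, φ_1 = x, φ_2 = x^2.
G =
  [2, 0, 2/3]
  [0, 2/3, 0]
  [2/3, 0, 2/5],
b = (4, -16/15, 4/5).
Solving gives a_0 = 3, a_1 = -8/5, a_2 = -3, so
  g(x) = -3*x^2 - 8*x/5 + 3.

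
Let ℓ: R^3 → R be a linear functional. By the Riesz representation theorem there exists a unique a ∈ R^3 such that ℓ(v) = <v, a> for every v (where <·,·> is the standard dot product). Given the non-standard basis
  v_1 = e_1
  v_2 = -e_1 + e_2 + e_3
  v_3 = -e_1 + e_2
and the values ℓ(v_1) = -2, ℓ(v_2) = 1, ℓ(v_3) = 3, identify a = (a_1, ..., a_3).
a = (-2, 1, -2)

Write a = (a_1, ..., a_3) in the standard basis. For each basis vector v_i, ℓ(v_i) = <v_i, a> is a linear equation in the a_j's. Collect the n equations into a matrix system V a = ℓ, where row i of V is v_i (expressed in the standard basis). Since V is invertible (lower-triangular with 1s on the diagonal, up to permutation), solve by back-substitution:
  V =
[[1, 0, 0],
 [-1, 1, 1],
 [-1, 1, 0]]
  V a = (-2, 1, 3)
Solving gives a = (-2, 1, -2).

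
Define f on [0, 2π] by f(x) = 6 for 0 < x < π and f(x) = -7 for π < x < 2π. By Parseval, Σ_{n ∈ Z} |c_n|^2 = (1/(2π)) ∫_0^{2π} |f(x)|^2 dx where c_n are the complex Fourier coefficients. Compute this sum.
Σ |c_n|^2 = 85/2

Parseval equates the L^2 energy of f (normalised by 1/(2π)) with the ℓ^2 sum of its Fourier coefficients: (1/(2π)) ∫_0^{2π} |f|^2 = Σ |c_n|^2.
Compute the left side: (1/(2π)) [∫_0^π 6^2 dx + ∫_π^{2π} (-7)^2 dx] = (1/(2π)) · (36π + 49π) = (36 + 49)/2 = 85/2.
So Σ_{n ∈ Z} |c_n|^2 = 85/2.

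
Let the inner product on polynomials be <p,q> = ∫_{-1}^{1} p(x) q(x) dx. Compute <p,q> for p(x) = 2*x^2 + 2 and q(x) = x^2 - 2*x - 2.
<p,q> = -128/15

Expand the product: p(x)·q(x) = 2*x^4 - 4*x^3 - 2*x^2 - 4*x - 4.
∫_{-1}^{1} of each monomial x^k gives [2/(k+1) if k even, 0 if k odd]. Integrating term-by-term (or equivalently evaluating the antiderivative F(x) = 2*x^5/5 - x^4 - 2*x^3/3 - 2*x^2 - 4*x at the endpoints):
  F(1) − F(−1) = -109/15 − (19/15) = -128/15.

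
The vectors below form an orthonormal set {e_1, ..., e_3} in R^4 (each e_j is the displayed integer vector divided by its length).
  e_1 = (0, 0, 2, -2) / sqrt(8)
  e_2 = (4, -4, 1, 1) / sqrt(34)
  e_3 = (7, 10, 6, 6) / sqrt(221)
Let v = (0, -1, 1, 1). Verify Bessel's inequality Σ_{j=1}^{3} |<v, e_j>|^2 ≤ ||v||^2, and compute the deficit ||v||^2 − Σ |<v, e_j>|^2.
Σ |<v, e_j>|^2 = 14/13; ||v||^2 = 3; deficit = 25/13

Write each e_j = u_j / sqrt(<u_j, u_j>) where u_j is the displayed integer vector. Then <v, e_j> = <v, u_j> / sqrt(<u_j, u_j>), so |<v, e_j>|^2 = <v, u_j>^2 / <u_j, u_j>.
Coefficients: <v, e_1> = 0/sqrt(8), <v, e_2> = 6/sqrt(34), <v, e_3> = 2/sqrt(221).
Square and sum: Σ |<v, e_j>|^2 = 14/13.
Compute ||v||^2 = v·v = 3.
Deficit = 3 − 14/13 = 25/13 ≥ 0, confirming Bessel's inequality. (The deficit equals ||v − Σ <v,e_j> e_j||^2, the squared distance from v to span{e_j}.)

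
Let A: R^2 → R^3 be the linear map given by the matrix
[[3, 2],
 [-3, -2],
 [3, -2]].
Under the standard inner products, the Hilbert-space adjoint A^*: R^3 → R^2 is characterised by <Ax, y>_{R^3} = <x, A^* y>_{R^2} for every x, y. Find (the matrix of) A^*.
A^* = A^T =
[[3, -3, 3],
 [2, -2, -2]]

For real matrices with standard dot products, the defining identity <Ax, y> = <x, A^* y> gives (Ax)^T y = x^T (A^*) y, i.e. x^T A^T y = x^T (A^*) y. Since this holds for all x, y, we must have A^* = A^T. Therefore
A^* =
[[3, -3, 3],
 [2, -2, -2]].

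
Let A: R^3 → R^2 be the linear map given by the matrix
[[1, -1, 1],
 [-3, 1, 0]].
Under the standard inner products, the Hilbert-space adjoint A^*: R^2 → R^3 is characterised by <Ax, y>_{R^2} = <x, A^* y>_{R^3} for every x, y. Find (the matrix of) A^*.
A^* = A^T =
[[1, -3],
 [-1, 1],
 [1, 0]]

For real matrices with standard dot products, the defining identity <Ax, y> = <x, A^* y> gives (Ax)^T y = x^T (A^*) y, i.e. x^T A^T y = x^T (A^*) y. Since this holds for all x, y, we must have A^* = A^T. Therefore
A^* =
[[1, -3],
 [-1, 1],
 [1, 0]].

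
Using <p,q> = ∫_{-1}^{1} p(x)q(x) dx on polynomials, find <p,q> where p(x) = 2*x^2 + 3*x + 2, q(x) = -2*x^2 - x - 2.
<p,q> = -254/15

Expand the product: p(x)·q(x) = -4*x^4 - 8*x^3 - 11*x^2 - 8*x - 4.
∫_{-1}^{1} of each monomial x^k gives [2/(k+1) if k even, 0 if k odd]. Integrating term-by-term (or equivalently evaluating the antiderivative F(x) = -4*x^5/5 - 2*x^4 - 11*x^3/3 - 4*x^2 - 4*x at the endpoints):
  F(1) − F(−1) = -217/15 − (37/15) = -254/15.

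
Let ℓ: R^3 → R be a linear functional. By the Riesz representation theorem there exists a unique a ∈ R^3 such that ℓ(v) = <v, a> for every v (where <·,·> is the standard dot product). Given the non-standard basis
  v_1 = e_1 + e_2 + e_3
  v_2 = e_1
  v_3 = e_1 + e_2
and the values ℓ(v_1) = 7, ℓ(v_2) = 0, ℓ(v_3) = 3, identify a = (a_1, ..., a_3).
a = (0, 3, 4)

Write a = (a_1, ..., a_3) in the standard basis. For each basis vector v_i, ℓ(v_i) = <v_i, a> is a linear equation in the a_j's. Collect the n equations into a matrix system V a = ℓ, where row i of V is v_i (expressed in the standard basis). Since V is invertible (lower-triangular with 1s on the diagonal, up to permutation), solve by back-substitution:
  V =
[[1, 1, 1],
 [1, 0, 0],
 [1, 1, 0]]
  V a = (7, 0, 3)
Solving gives a = (0, 3, 4).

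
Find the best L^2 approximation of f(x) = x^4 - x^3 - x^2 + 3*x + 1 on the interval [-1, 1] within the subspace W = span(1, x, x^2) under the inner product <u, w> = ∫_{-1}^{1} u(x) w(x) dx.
g(x) = -x^2/7 + 12*x/5 + 32/35

The best approximation g ∈ W is the orthogonal projection of f onto W. Writing g = a_0 + a_1 x + a_2 x^2, the coefficients solve the normal equations G · a = b where
  G_{ij} = <φ_i, φ_j> and b_i = <f, φ_i>, with φ_0 = 1, φ_1 = x, φ_2 = x^2.
G =
  [2, 0, 2/3]
  [0, 2/3, 0]
  [2/3, 0, 2/5],
b = (26/15, 8/5, 58/105).
Solving gives a_0 = 32/35, a_1 = 12/5, a_2 = -1/7, so
  g(x) = -x^2/7 + 12*x/5 + 32/35.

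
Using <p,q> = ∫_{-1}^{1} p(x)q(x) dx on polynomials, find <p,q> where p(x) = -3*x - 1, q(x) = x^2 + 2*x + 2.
<p,q> = -26/3

Expand the product: p(x)·q(x) = -3*x^3 - 7*x^2 - 8*x - 2.
∫_{-1}^{1} of each monomial x^k gives [2/(k+1) if k even, 0 if k odd]. Integrating term-by-term (or equivalently evaluating the antiderivative F(x) = -3*x^4/4 - 7*x^3/3 - 4*x^2 - 2*x at the endpoints):
  F(1) − F(−1) = -109/12 − (-5/12) = -26/3.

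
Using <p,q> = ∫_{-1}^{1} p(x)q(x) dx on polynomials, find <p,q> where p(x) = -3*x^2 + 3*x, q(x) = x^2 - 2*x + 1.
<p,q> = -36/5

Expand the product: p(x)·q(x) = -3*x^4 + 9*x^3 - 9*x^2 + 3*x.
∫_{-1}^{1} of each monomial x^k gives [2/(k+1) if k even, 0 if k odd]. Integrating term-by-term (or equivalently evaluating the antiderivative F(x) = -3*x^5/5 + 9*x^4/4 - 3*x^3 + 3*x^2/2 at the endpoints):
  F(1) − F(−1) = 3/20 − (147/20) = -36/5.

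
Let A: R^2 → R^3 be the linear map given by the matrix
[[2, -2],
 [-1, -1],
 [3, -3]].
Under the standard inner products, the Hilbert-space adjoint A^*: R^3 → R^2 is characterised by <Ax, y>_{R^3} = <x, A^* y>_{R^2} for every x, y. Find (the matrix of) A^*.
A^* = A^T =
[[2, -1, 3],
 [-2, -1, -3]]

For real matrices with standard dot products, the defining identity <Ax, y> = <x, A^* y> gives (Ax)^T y = x^T (A^*) y, i.e. x^T A^T y = x^T (A^*) y. Since this holds for all x, y, we must have A^* = A^T. Therefore
A^* =
[[2, -1, 3],
 [-2, -1, -3]].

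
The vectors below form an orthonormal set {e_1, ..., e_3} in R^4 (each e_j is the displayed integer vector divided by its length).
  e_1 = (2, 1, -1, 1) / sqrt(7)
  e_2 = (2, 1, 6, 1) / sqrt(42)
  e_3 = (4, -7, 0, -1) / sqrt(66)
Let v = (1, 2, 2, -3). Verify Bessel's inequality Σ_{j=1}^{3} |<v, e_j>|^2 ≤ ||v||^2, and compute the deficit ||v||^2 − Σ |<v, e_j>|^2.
Σ |<v, e_j>|^2 = 54/11; ||v||^2 = 18; deficit = 144/11

Write each e_j = u_j / sqrt(<u_j, u_j>) where u_j is the displayed integer vector. Then <v, e_j> = <v, u_j> / sqrt(<u_j, u_j>), so |<v, e_j>|^2 = <v, u_j>^2 / <u_j, u_j>.
Coefficients: <v, e_1> = -1/sqrt(7), <v, e_2> = 13/sqrt(42), <v, e_3> = -7/sqrt(66).
Square and sum: Σ |<v, e_j>|^2 = 54/11.
Compute ||v||^2 = v·v = 18.
Deficit = 18 − 54/11 = 144/11 ≥ 0, confirming Bessel's inequality. (The deficit equals ||v − Σ <v,e_j> e_j||^2, the squared distance from v to span{e_j}.)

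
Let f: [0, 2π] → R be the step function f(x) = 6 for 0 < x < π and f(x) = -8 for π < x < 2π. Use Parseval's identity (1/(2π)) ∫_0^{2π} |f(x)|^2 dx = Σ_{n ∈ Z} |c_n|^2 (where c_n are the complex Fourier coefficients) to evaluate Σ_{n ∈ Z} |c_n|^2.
Σ |c_n|^2 = 50

Parseval equates the L^2 energy of f (normalised by 1/(2π)) with the ℓ^2 sum of its Fourier coefficients: (1/(2π)) ∫_0^{2π} |f|^2 = Σ |c_n|^2.
Compute the left side: (1/(2π)) [∫_0^π 6^2 dx + ∫_π^{2π} (-8)^2 dx] = (1/(2π)) · (36π + 64π) = (36 + 64)/2 = 50.
So Σ_{n ∈ Z} |c_n|^2 = 50.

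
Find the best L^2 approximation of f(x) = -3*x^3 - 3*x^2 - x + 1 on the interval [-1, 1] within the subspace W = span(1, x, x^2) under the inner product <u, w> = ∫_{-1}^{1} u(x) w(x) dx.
g(x) = -3*x^2 - 14*x/5 + 1

The best approximation g ∈ W is the orthogonal projection of f onto W. Writing g = a_0 + a_1 x + a_2 x^2, the coefficients solve the normal equations G · a = b where
  G_{ij} = <φ_i, φ_j> and b_i = <f, φ_i>, with φ_0 = 1, φ_1 = x, φ_2 = x^2.
G =
  [2, 0, 2/3]
  [0, 2/3, 0]
  [2/3, 0, 2/5],
b = (0, -28/15, -8/15).
Solving gives a_0 = 1, a_1 = -14/5, a_2 = -3, so
  g(x) = -3*x^2 - 14*x/5 + 1.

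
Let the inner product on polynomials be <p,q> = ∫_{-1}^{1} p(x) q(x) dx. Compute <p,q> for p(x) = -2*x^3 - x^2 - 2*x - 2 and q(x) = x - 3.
<p,q> = 178/15

Expand the product: p(x)·q(x) = -2*x^4 + 5*x^3 + x^2 + 4*x + 6.
∫_{-1}^{1} of each monomial x^k gives [2/(k+1) if k even, 0 if k odd]. Integrating term-by-term (or equivalently evaluating the antiderivative F(x) = -2*x^5/5 + 5*x^4/4 + x^3/3 + 2*x^2 + 6*x at the endpoints):
  F(1) − F(−1) = 551/60 − (-161/60) = 178/15.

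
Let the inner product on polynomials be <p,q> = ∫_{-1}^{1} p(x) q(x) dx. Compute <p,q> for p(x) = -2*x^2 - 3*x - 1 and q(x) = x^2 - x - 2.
<p,q> = 36/5

Expand the product: p(x)·q(x) = -2*x^4 - x^3 + 6*x^2 + 7*x + 2.
∫_{-1}^{1} of each monomial x^k gives [2/(k+1) if k even, 0 if k odd]. Integrating term-by-term (or equivalently evaluating the antiderivative F(x) = -2*x^5/5 - x^4/4 + 2*x^3 + 7*x^2/2 + 2*x at the endpoints):
  F(1) − F(−1) = 137/20 − (-7/20) = 36/5.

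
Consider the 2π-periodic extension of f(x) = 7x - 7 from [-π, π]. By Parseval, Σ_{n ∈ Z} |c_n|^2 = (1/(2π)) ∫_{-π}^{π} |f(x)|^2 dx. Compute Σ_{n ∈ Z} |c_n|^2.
Σ |c_n|^2 = 49π^2/3 + 49

Expand and integrate term by term over [-π, π]:
  ∫ (7x)^2 dx = 49·(2π^3/3); ∫ 2·7·(-7)·x dx = 0 (odd integrand); ∫ (-7)^2 dx = 49·2π.
So (1/(2π)) ∫_{-π}^{π} (7x - 7)^2 dx = 49π^2/3 + 49 = 49π^2/3 + 49.
Parseval ⇒ Σ |c_n|^2 = 49π^2/3 + 49.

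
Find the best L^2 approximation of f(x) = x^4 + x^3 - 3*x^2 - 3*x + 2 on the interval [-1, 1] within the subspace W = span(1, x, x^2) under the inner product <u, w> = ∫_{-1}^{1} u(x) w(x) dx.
g(x) = -15*x^2/7 - 12*x/5 + 67/35

The best approximation g ∈ W is the orthogonal projection of f onto W. Writing g = a_0 + a_1 x + a_2 x^2, the coefficients solve the normal equations G · a = b where
  G_{ij} = <φ_i, φ_j> and b_i = <f, φ_i>, with φ_0 = 1, φ_1 = x, φ_2 = x^2.
G =
  [2, 0, 2/3]
  [0, 2/3, 0]
  [2/3, 0, 2/5],
b = (12/5, -8/5, 44/105).
Solving gives a_0 = 67/35, a_1 = -12/5, a_2 = -15/7, so
  g(x) = -15*x^2/7 - 12*x/5 + 67/35.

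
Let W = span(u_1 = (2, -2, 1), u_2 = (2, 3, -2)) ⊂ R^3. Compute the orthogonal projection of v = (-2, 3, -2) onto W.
proj_W(v) = (-270/137, 435/137, -234/137)

Set up U = [u_1 | ... | u_2] ∈ R^(3×2). The projector onto W = col(U) is P = U (U^T U)^(-1) U^T.
Compute U^T U =
  [9, -4]
  [-4, 17],
and U^T v = (-12, 9).
Solve U^T U · c = U^T v for the coefficients: c = (-168/137, 33/137). The projection is proj_W(v) = U c.
Check: (v - proj_W(v)) · u_1 = 0  (should be 0).
Check: (v - proj_W(v)) · u_2 = 0  (should be 0).
Result: proj_W(v) = (-270/137, 435/137, -234/137).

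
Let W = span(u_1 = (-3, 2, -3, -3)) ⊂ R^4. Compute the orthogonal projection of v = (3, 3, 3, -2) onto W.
proj_W(v) = (18/31, -12/31, 18/31, 18/31)

Set up U = [u_1 | ... | u_1] ∈ R^(4×1). The projector onto W = col(U) is P = U (U^T U)^(-1) U^T.
Compute U^T U =
  [31],
and U^T v = (-6).
Solve U^T U · c = U^T v for the coefficients: c = (-6/31). The projection is proj_W(v) = U c.
Check: (v - proj_W(v)) · u_1 = 0  (should be 0).
Result: proj_W(v) = (18/31, -12/31, 18/31, 18/31).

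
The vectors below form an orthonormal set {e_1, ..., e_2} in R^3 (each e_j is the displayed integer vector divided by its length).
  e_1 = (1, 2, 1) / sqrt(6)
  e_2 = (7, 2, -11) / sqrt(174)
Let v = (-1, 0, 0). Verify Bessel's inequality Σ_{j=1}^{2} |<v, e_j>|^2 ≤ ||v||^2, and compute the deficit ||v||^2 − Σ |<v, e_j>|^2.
Σ |<v, e_j>|^2 = 13/29; ||v||^2 = 1; deficit = 16/29

Write each e_j = u_j / sqrt(<u_j, u_j>) where u_j is the displayed integer vector. Then <v, e_j> = <v, u_j> / sqrt(<u_j, u_j>), so |<v, e_j>|^2 = <v, u_j>^2 / <u_j, u_j>.
Coefficients: <v, e_1> = -1/sqrt(6), <v, e_2> = -7/sqrt(174).
Square and sum: Σ |<v, e_j>|^2 = 13/29.
Compute ||v||^2 = v·v = 1.
Deficit = 1 − 13/29 = 16/29 ≥ 0, confirming Bessel's inequality. (The deficit equals ||v − Σ <v,e_j> e_j||^2, the squared distance from v to span{e_j}.)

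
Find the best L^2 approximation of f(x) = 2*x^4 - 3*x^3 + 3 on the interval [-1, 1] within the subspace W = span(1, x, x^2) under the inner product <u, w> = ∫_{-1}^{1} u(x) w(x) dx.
g(x) = 12*x^2/7 - 9*x/5 + 99/35

The best approximation g ∈ W is the orthogonal projection of f onto W. Writing g = a_0 + a_1 x + a_2 x^2, the coefficients solve the normal equations G · a = b where
  G_{ij} = <φ_i, φ_j> and b_i = <f, φ_i>, with φ_0 = 1, φ_1 = x, φ_2 = x^2.
G =
  [2, 0, 2/3]
  [0, 2/3, 0]
  [2/3, 0, 2/5],
b = (34/5, -6/5, 18/7).
Solving gives a_0 = 99/35, a_1 = -9/5, a_2 = 12/7, so
  g(x) = 12*x^2/7 - 9*x/5 + 99/35.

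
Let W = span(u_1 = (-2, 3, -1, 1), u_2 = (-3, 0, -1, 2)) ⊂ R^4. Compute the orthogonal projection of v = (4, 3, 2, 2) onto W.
proj_W(v) = (269/129, 104/43, 55/129, -214/129)

Set up U = [u_1 | ... | u_2] ∈ R^(4×2). The projector onto W = col(U) is P = U (U^T U)^(-1) U^T.
Compute U^T U =
  [15, 9]
  [9, 14],
and U^T v = (1, -10).
Solve U^T U · c = U^T v for the coefficients: c = (104/129, -53/43). The projection is proj_W(v) = U c.
Check: (v - proj_W(v)) · u_1 = 0  (should be 0).
Check: (v - proj_W(v)) · u_2 = 0  (should be 0).
Result: proj_W(v) = (269/129, 104/43, 55/129, -214/129).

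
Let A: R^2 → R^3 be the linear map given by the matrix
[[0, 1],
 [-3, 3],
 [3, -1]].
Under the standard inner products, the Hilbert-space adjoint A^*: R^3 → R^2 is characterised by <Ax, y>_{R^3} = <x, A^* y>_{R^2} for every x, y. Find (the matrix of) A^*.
A^* = A^T =
[[0, -3, 3],
 [1, 3, -1]]

For real matrices with standard dot products, the defining identity <Ax, y> = <x, A^* y> gives (Ax)^T y = x^T (A^*) y, i.e. x^T A^T y = x^T (A^*) y. Since this holds for all x, y, we must have A^* = A^T. Therefore
A^* =
[[0, -3, 3],
 [1, 3, -1]].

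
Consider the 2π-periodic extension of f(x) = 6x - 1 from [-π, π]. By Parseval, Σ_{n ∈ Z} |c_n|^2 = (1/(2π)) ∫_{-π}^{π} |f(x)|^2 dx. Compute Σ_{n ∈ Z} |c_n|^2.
Σ |c_n|^2 = 12π^2 + 1

Expand and integrate term by term over [-π, π]:
  ∫ (6x)^2 dx = 36·(2π^3/3); ∫ 2·6·(-1)·x dx = 0 (odd integrand); ∫ (-1)^2 dx = 1·2π.
So (1/(2π)) ∫_{-π}^{π} (6x - 1)^2 dx = 36π^2/3 + 1 = 12π^2 + 1.
Parseval ⇒ Σ |c_n|^2 = 12π^2 + 1.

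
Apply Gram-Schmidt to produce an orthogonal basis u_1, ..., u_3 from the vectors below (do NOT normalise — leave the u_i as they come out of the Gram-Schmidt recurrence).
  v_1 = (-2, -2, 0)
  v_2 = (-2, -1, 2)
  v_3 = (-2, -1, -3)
Orthogonal basis:
  u_1 = (-2, -2, 0)
  u_2 = (-1/2, 1/2, 2)
  u_3 = (-10/9, 10/9, -5/9)

Apply the Gram-Schmidt recurrence
  u_1 = v_1
  u_i = v_i − Σ_{j<i} ((v_i · u_j) / (u_j · u_j)) · u_j.

Step by step this gives:
  u_1 = (-2, -2, 0)
  u_2 = (-1/2, 1/2, 2)
  u_3 = (-10/9, 10/9, -5/9)

Orthogonality check:
  u_2 · u_1 = 0 (should be 0)
  u_3 · u_1 = 0 (should be 0)
  u_3 · u_2 = 0 (should be 0)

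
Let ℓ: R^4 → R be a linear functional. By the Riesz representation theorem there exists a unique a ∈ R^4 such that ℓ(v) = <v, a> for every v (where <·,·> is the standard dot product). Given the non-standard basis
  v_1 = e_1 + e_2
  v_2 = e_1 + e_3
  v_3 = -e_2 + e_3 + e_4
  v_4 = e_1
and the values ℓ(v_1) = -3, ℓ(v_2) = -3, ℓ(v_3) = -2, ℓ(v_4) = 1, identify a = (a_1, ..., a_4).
a = (1, -4, -4, -2)

Write a = (a_1, ..., a_4) in the standard basis. For each basis vector v_i, ℓ(v_i) = <v_i, a> is a linear equation in the a_j's. Collect the n equations into a matrix system V a = ℓ, where row i of V is v_i (expressed in the standard basis). Since V is invertible (lower-triangular with 1s on the diagonal, up to permutation), solve by back-substitution:
  V =
[[1, 1, 0, 0],
 [1, 0, 1, 0],
 [0, -1, 1, 1],
 [1, 0, 0, 0]]
  V a = (-3, -3, -2, 1)
Solving gives a = (1, -4, -4, -2).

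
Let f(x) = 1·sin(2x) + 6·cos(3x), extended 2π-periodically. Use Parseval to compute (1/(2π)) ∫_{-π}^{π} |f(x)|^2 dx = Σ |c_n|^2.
Σ |c_n|^2 = 37/2

Expand |f|^2 and use orthogonality of {sin(nx), cos(mx)} on [-π, π]:
  ∫_{-π}^{π} sin(nx)^2 dx = π, ∫ cos(mx)^2 dx = π, and cross terms integrate to 0.
So ∫_{-π}^{π} f(x)^2 dx = 1^2 · π + 6^2 · π = (1 + 36)π.
Divide by 2π: (1 + 36)/2 = 37/2.
By Parseval, this equals Σ |c_n|^2.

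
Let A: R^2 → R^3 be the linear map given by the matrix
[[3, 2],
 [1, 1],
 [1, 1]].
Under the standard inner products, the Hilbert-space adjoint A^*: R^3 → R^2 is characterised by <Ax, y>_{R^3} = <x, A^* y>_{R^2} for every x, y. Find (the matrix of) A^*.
A^* = A^T =
[[3, 1, 1],
 [2, 1, 1]]

For real matrices with standard dot products, the defining identity <Ax, y> = <x, A^* y> gives (Ax)^T y = x^T (A^*) y, i.e. x^T A^T y = x^T (A^*) y. Since this holds for all x, y, we must have A^* = A^T. Therefore
A^* =
[[3, 1, 1],
 [2, 1, 1]].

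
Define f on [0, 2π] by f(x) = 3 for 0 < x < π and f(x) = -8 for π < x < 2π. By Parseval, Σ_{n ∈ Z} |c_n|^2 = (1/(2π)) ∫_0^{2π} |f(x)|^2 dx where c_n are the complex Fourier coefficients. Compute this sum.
Σ |c_n|^2 = 73/2

Parseval equates the L^2 energy of f (normalised by 1/(2π)) with the ℓ^2 sum of its Fourier coefficients: (1/(2π)) ∫_0^{2π} |f|^2 = Σ |c_n|^2.
Compute the left side: (1/(2π)) [∫_0^π 3^2 dx + ∫_π^{2π} (-8)^2 dx] = (1/(2π)) · (9π + 64π) = (9 + 64)/2 = 73/2.
So Σ_{n ∈ Z} |c_n|^2 = 73/2.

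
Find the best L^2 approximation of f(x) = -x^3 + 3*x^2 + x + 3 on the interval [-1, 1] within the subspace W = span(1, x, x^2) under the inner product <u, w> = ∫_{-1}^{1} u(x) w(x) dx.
g(x) = 3*x^2 + 2*x/5 + 3

The best approximation g ∈ W is the orthogonal projection of f onto W. Writing g = a_0 + a_1 x + a_2 x^2, the coefficients solve the normal equations G · a = b where
  G_{ij} = <φ_i, φ_j> and b_i = <f, φ_i>, with φ_0 = 1, φ_1 = x, φ_2 = x^2.
G =
  [2, 0, 2/3]
  [0, 2/3, 0]
  [2/3, 0, 2/5],
b = (8, 4/15, 16/5).
Solving gives a_0 = 3, a_1 = 2/5, a_2 = 3, so
  g(x) = 3*x^2 + 2*x/5 + 3.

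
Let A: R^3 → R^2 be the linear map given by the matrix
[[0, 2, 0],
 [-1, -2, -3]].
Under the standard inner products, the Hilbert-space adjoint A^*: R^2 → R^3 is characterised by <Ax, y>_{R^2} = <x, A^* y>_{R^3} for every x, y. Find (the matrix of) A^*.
A^* = A^T =
[[0, -1],
 [2, -2],
 [0, -3]]

For real matrices with standard dot products, the defining identity <Ax, y> = <x, A^* y> gives (Ax)^T y = x^T (A^*) y, i.e. x^T A^T y = x^T (A^*) y. Since this holds for all x, y, we must have A^* = A^T. Therefore
A^* =
[[0, -1],
 [2, -2],
 [0, -3]].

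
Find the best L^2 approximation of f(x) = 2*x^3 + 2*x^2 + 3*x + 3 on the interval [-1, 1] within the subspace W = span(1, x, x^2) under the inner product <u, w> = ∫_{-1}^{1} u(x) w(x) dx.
g(x) = 2*x^2 + 21*x/5 + 3

The best approximation g ∈ W is the orthogonal projection of f onto W. Writing g = a_0 + a_1 x + a_2 x^2, the coefficients solve the normal equations G · a = b where
  G_{ij} = <φ_i, φ_j> and b_i = <f, φ_i>, with φ_0 = 1, φ_1 = x, φ_2 = x^2.
G =
  [2, 0, 2/3]
  [0, 2/3, 0]
  [2/3, 0, 2/5],
b = (22/3, 14/5, 14/5).
Solving gives a_0 = 3, a_1 = 21/5, a_2 = 2, so
  g(x) = 2*x^2 + 21*x/5 + 3.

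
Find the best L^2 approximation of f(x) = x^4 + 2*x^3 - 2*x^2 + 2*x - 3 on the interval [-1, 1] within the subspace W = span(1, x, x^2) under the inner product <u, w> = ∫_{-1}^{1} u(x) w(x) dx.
g(x) = -8*x^2/7 + 16*x/5 - 108/35

The best approximation g ∈ W is the orthogonal projection of f onto W. Writing g = a_0 + a_1 x + a_2 x^2, the coefficients solve the normal equations G · a = b where
  G_{ij} = <φ_i, φ_j> and b_i = <f, φ_i>, with φ_0 = 1, φ_1 = x, φ_2 = x^2.
G =
  [2, 0, 2/3]
  [0, 2/3, 0]
  [2/3, 0, 2/5],
b = (-104/15, 32/15, -88/35).
Solving gives a_0 = -108/35, a_1 = 16/5, a_2 = -8/7, so
  g(x) = -8*x^2/7 + 16*x/5 - 108/35.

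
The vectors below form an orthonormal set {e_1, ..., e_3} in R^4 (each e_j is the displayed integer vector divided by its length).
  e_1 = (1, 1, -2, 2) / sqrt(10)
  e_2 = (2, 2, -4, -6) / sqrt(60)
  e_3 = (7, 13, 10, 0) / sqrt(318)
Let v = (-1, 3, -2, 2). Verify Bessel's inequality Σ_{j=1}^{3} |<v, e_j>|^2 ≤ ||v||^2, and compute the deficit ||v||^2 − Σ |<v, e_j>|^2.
Σ |<v, e_j>|^2 = 554/53; ||v||^2 = 18; deficit = 400/53

Write each e_j = u_j / sqrt(<u_j, u_j>) where u_j is the displayed integer vector. Then <v, e_j> = <v, u_j> / sqrt(<u_j, u_j>), so |<v, e_j>|^2 = <v, u_j>^2 / <u_j, u_j>.
Coefficients: <v, e_1> = 10/sqrt(10), <v, e_2> = 0/sqrt(60), <v, e_3> = 12/sqrt(318).
Square and sum: Σ |<v, e_j>|^2 = 554/53.
Compute ||v||^2 = v·v = 18.
Deficit = 18 − 554/53 = 400/53 ≥ 0, confirming Bessel's inequality. (The deficit equals ||v − Σ <v,e_j> e_j||^2, the squared distance from v to span{e_j}.)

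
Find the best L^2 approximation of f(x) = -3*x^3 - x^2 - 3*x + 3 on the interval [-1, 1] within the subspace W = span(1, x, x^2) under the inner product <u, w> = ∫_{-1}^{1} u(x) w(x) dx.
g(x) = -x^2 - 24*x/5 + 3

The best approximation g ∈ W is the orthogonal projection of f onto W. Writing g = a_0 + a_1 x + a_2 x^2, the coefficients solve the normal equations G · a = b where
  G_{ij} = <φ_i, φ_j> and b_i = <f, φ_i>, with φ_0 = 1, φ_1 = x, φ_2 = x^2.
G =
  [2, 0, 2/3]
  [0, 2/3, 0]
  [2/3, 0, 2/5],
b = (16/3, -16/5, 8/5).
Solving gives a_0 = 3, a_1 = -24/5, a_2 = -1, so
  g(x) = -x^2 - 24*x/5 + 3.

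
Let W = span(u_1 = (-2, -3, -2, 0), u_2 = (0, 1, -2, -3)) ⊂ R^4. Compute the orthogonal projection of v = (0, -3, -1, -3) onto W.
proj_W(v) = (-292/237, -313/237, -542/237, -125/79)

Set up U = [u_1 | ... | u_2] ∈ R^(4×2). The projector onto W = col(U) is P = U (U^T U)^(-1) U^T.
Compute U^T U =
  [17, 1]
  [1, 14],
and U^T v = (11, 8).
Solve U^T U · c = U^T v for the coefficients: c = (146/237, 125/237). The projection is proj_W(v) = U c.
Check: (v - proj_W(v)) · u_1 = 0  (should be 0).
Check: (v - proj_W(v)) · u_2 = 0  (should be 0).
Result: proj_W(v) = (-292/237, -313/237, -542/237, -125/79).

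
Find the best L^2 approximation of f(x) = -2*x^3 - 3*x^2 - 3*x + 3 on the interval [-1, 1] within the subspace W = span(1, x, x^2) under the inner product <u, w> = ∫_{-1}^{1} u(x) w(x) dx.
g(x) = -3*x^2 - 21*x/5 + 3

The best approximation g ∈ W is the orthogonal projection of f onto W. Writing g = a_0 + a_1 x + a_2 x^2, the coefficients solve the normal equations G · a = b where
  G_{ij} = <φ_i, φ_j> and b_i = <f, φ_i>, with φ_0 = 1, φ_1 = x, φ_2 = x^2.
G =
  [2, 0, 2/3]
  [0, 2/3, 0]
  [2/3, 0, 2/5],
b = (4, -14/5, 4/5).
Solving gives a_0 = 3, a_1 = -21/5, a_2 = -3, so
  g(x) = -3*x^2 - 21*x/5 + 3.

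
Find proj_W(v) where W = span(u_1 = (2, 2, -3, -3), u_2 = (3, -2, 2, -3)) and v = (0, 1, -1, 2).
proj_W(v) = (-239/217, 6/7, -194/217, 33/31)

Set up U = [u_1 | ... | u_2] ∈ R^(4×2). The projector onto W = col(U) is P = U (U^T U)^(-1) U^T.
Compute U^T U =
  [26, 5]
  [5, 26],
and U^T v = (-1, -10).
Solve U^T U · c = U^T v for the coefficients: c = (8/217, -85/217). The projection is proj_W(v) = U c.
Check: (v - proj_W(v)) · u_1 = 0  (should be 0).
Check: (v - proj_W(v)) · u_2 = 0  (should be 0).
Result: proj_W(v) = (-239/217, 6/7, -194/217, 33/31).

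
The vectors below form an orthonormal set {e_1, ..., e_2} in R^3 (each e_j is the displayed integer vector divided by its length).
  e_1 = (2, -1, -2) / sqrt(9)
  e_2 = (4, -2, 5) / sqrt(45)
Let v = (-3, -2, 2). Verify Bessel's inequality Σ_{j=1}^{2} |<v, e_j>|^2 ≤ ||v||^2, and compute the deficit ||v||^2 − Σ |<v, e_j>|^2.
Σ |<v, e_j>|^2 = 36/5; ||v||^2 = 17; deficit = 49/5

Write each e_j = u_j / sqrt(<u_j, u_j>) where u_j is the displayed integer vector. Then <v, e_j> = <v, u_j> / sqrt(<u_j, u_j>), so |<v, e_j>|^2 = <v, u_j>^2 / <u_j, u_j>.
Coefficients: <v, e_1> = -8/sqrt(9), <v, e_2> = 2/sqrt(45).
Square and sum: Σ |<v, e_j>|^2 = 36/5.
Compute ||v||^2 = v·v = 17.
Deficit = 17 − 36/5 = 49/5 ≥ 0, confirming Bessel's inequality. (The deficit equals ||v − Σ <v,e_j> e_j||^2, the squared distance from v to span{e_j}.)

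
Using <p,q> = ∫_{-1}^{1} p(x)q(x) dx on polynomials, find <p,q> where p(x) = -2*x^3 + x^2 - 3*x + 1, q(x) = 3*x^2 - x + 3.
<p,q> = 14

Expand the product: p(x)·q(x) = -6*x^5 + 5*x^4 - 16*x^3 + 9*x^2 - 10*x + 3.
∫_{-1}^{1} of each monomial x^k gives [2/(k+1) if k even, 0 if k odd]. Integrating term-by-term (or equivalently evaluating the antiderivative F(x) = -x^6 + x^5 - 4*x^4 + 3*x^3 - 5*x^2 + 3*x at the endpoints):
  F(1) − F(−1) = -3 − (-17) = 14.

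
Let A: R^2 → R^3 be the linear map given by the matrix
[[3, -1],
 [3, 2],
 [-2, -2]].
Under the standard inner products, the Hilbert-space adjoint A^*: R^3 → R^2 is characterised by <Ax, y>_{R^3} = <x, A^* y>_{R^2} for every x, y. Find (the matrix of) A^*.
A^* = A^T =
[[3, 3, -2],
 [-1, 2, -2]]

For real matrices with standard dot products, the defining identity <Ax, y> = <x, A^* y> gives (Ax)^T y = x^T (A^*) y, i.e. x^T A^T y = x^T (A^*) y. Since this holds for all x, y, we must have A^* = A^T. Therefore
A^* =
[[3, 3, -2],
 [-1, 2, -2]].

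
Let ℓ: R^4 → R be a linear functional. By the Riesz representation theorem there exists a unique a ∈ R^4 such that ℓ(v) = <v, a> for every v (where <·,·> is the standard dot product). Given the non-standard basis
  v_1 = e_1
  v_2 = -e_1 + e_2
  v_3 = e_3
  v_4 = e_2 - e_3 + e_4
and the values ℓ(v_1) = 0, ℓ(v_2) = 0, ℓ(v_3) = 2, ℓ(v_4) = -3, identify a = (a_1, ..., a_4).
a = (0, 0, 2, -1)

Write a = (a_1, ..., a_4) in the standard basis. For each basis vector v_i, ℓ(v_i) = <v_i, a> is a linear equation in the a_j's. Collect the n equations into a matrix system V a = ℓ, where row i of V is v_i (expressed in the standard basis). Since V is invertible (lower-triangular with 1s on the diagonal, up to permutation), solve by back-substitution:
  V =
[[1, 0, 0, 0],
 [-1, 1, 0, 0],
 [0, 0, 1, 0],
 [0, 1, -1, 1]]
  V a = (0, 0, 2, -3)
Solving gives a = (0, 0, 2, -1).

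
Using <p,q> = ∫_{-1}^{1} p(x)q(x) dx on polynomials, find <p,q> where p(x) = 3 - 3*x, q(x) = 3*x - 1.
<p,q> = -12

Expand the product: p(x)·q(x) = -9*x^2 + 12*x - 3.
∫_{-1}^{1} of each monomial x^k gives [2/(k+1) if k even, 0 if k odd]. Integrating term-by-term (or equivalently evaluating the antiderivative F(x) = -3*x^3 + 6*x^2 - 3*x at the endpoints):
  F(1) − F(−1) = 0 − (12) = -12.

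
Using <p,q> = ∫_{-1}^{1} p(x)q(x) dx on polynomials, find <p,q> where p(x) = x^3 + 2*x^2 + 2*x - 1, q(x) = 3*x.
<p,q> = 26/5

Expand the product: p(x)·q(x) = 3*x^4 + 6*x^3 + 6*x^2 - 3*x.
∫_{-1}^{1} of each monomial x^k gives [2/(k+1) if k even, 0 if k odd]. Integrating term-by-term (or equivalently evaluating the antiderivative F(x) = 3*x^5/5 + 3*x^4/2 + 2*x^3 - 3*x^2/2 at the endpoints):
  F(1) − F(−1) = 13/5 − (-13/5) = 26/5.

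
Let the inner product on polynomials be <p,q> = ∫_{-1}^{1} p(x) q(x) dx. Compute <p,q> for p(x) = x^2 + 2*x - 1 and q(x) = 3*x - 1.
<p,q> = 16/3

Expand the product: p(x)·q(x) = 3*x^3 + 5*x^2 - 5*x + 1.
∫_{-1}^{1} of each monomial x^k gives [2/(k+1) if k even, 0 if k odd]. Integrating term-by-term (or equivalently evaluating the antiderivative F(x) = 3*x^4/4 + 5*x^3/3 - 5*x^2/2 + x at the endpoints):
  F(1) − F(−1) = 11/12 − (-53/12) = 16/3.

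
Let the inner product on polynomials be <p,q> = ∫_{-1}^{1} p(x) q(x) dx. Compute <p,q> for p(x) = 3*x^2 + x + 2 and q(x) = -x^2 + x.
<p,q> = -28/15

Expand the product: p(x)·q(x) = -3*x^4 + 2*x^3 - x^2 + 2*x.
∫_{-1}^{1} of each monomial x^k gives [2/(k+1) if k even, 0 if k odd]. Integrating term-by-term (or equivalently evaluating the antiderivative F(x) = -3*x^5/5 + x^4/2 - x^3/3 + x^2 at the endpoints):
  F(1) − F(−1) = 17/30 − (73/30) = -28/15.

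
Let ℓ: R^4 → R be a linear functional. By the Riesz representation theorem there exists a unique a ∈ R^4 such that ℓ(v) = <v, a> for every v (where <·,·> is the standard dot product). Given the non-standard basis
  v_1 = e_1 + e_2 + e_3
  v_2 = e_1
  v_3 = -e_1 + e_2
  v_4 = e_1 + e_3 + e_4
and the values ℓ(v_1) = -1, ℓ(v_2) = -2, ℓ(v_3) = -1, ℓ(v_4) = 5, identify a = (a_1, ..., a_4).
a = (-2, -3, 4, 3)

Write a = (a_1, ..., a_4) in the standard basis. For each basis vector v_i, ℓ(v_i) = <v_i, a> is a linear equation in the a_j's. Collect the n equations into a matrix system V a = ℓ, where row i of V is v_i (expressed in the standard basis). Since V is invertible (lower-triangular with 1s on the diagonal, up to permutation), solve by back-substitution:
  V =
[[1, 1, 1, 0],
 [1, 0, 0, 0],
 [-1, 1, 0, 0],
 [1, 0, 1, 1]]
  V a = (-1, -2, -1, 5)
Solving gives a = (-2, -3, 4, 3).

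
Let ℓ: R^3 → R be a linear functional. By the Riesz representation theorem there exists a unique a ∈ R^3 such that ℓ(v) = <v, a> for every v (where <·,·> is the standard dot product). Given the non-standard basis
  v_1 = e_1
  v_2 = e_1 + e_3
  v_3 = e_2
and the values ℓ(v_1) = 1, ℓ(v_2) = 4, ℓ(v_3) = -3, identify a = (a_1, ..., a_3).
a = (1, -3, 3)

Write a = (a_1, ..., a_3) in the standard basis. For each basis vector v_i, ℓ(v_i) = <v_i, a> is a linear equation in the a_j's. Collect the n equations into a matrix system V a = ℓ, where row i of V is v_i (expressed in the standard basis). Since V is invertible (lower-triangular with 1s on the diagonal, up to permutation), solve by back-substitution:
  V =
[[1, 0, 0],
 [1, 0, 1],
 [0, 1, 0]]
  V a = (1, 4, -3)
Solving gives a = (1, -3, 3).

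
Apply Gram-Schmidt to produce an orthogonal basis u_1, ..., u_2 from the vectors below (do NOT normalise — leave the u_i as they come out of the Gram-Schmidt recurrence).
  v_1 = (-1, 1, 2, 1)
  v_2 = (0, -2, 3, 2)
Orthogonal basis:
  u_1 = (-1, 1, 2, 1)
  u_2 = (6/7, -20/7, 9/7, 8/7)

Apply the Gram-Schmidt recurrence
  u_1 = v_1
  u_i = v_i − Σ_{j<i} ((v_i · u_j) / (u_j · u_j)) · u_j.

Step by step this gives:
  u_1 = (-1, 1, 2, 1)
  u_2 = (6/7, -20/7, 9/7, 8/7)

Orthogonality check:
  u_2 · u_1 = 0 (should be 0)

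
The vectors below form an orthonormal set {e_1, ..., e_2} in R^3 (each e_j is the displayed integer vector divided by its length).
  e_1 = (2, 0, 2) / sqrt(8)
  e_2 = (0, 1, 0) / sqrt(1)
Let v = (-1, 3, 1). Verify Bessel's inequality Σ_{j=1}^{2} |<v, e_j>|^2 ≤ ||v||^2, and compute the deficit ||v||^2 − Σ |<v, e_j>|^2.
Σ |<v, e_j>|^2 = 9; ||v||^2 = 11; deficit = 2

Write each e_j = u_j / sqrt(<u_j, u_j>) where u_j is the displayed integer vector. Then <v, e_j> = <v, u_j> / sqrt(<u_j, u_j>), so |<v, e_j>|^2 = <v, u_j>^2 / <u_j, u_j>.
Coefficients: <v, e_1> = 0/sqrt(8), <v, e_2> = 3/sqrt(1).
Square and sum: Σ |<v, e_j>|^2 = 9.
Compute ||v||^2 = v·v = 11.
Deficit = 11 − 9 = 2 ≥ 0, confirming Bessel's inequality. (The deficit equals ||v − Σ <v,e_j> e_j||^2, the squared distance from v to span{e_j}.)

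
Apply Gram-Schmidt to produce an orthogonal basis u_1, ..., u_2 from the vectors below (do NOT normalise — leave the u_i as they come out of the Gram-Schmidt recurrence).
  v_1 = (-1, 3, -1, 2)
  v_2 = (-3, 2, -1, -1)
Orthogonal basis:
  u_1 = (-1, 3, -1, 2)
  u_2 = (-37/15, 2/5, -7/15, -31/15)

Apply the Gram-Schmidt recurrence
  u_1 = v_1
  u_i = v_i − Σ_{j<i} ((v_i · u_j) / (u_j · u_j)) · u_j.

Step by step this gives:
  u_1 = (-1, 3, -1, 2)
  u_2 = (-37/15, 2/5, -7/15, -31/15)

Orthogonality check:
  u_2 · u_1 = 0 (should be 0)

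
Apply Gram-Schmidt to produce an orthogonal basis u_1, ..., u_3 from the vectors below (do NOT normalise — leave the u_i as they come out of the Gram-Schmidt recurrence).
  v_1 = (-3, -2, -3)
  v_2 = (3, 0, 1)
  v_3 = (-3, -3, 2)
Orthogonal basis:
  u_1 = (-3, -2, -3)
  u_2 = (15/11, -12/11, -7/11)
  u_3 = (-18/19, -54/19, 54/19)

Apply the Gram-Schmidt recurrence
  u_1 = v_1
  u_i = v_i − Σ_{j<i} ((v_i · u_j) / (u_j · u_j)) · u_j.

Step by step this gives:
  u_1 = (-3, -2, -3)
  u_2 = (15/11, -12/11, -7/11)
  u_3 = (-18/19, -54/19, 54/19)

Orthogonality check:
  u_2 · u_1 = 0 (should be 0)
  u_3 · u_1 = 0 (should be 0)
  u_3 · u_2 = 0 (should be 0)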